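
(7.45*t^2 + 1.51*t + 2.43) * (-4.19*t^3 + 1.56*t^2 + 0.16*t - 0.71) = -31.2155*t^5 + 5.2951*t^4 - 6.6341*t^3 - 1.2571*t^2 - 0.6833*t - 1.7253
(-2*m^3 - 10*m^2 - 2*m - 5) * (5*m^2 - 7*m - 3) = -10*m^5 - 36*m^4 + 66*m^3 + 19*m^2 + 41*m + 15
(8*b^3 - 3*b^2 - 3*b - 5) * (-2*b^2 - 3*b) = -16*b^5 - 18*b^4 + 15*b^3 + 19*b^2 + 15*b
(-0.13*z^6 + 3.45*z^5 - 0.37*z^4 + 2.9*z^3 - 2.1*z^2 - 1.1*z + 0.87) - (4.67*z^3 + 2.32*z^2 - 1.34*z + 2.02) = -0.13*z^6 + 3.45*z^5 - 0.37*z^4 - 1.77*z^3 - 4.42*z^2 + 0.24*z - 1.15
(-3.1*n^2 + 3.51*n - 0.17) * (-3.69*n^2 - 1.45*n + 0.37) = 11.439*n^4 - 8.4569*n^3 - 5.6092*n^2 + 1.5452*n - 0.0629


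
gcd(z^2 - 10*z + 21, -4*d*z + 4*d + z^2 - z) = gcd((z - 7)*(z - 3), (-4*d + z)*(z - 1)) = 1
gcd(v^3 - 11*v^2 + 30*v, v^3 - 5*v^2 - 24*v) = v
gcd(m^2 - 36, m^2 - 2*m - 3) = 1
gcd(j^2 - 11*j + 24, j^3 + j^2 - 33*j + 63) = j - 3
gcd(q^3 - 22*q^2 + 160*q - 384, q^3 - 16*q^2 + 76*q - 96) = q^2 - 14*q + 48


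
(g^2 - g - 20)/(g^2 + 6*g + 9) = (g^2 - g - 20)/(g^2 + 6*g + 9)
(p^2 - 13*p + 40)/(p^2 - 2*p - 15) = (p - 8)/(p + 3)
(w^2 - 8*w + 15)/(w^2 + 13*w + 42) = (w^2 - 8*w + 15)/(w^2 + 13*w + 42)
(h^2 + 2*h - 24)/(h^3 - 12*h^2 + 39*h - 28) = (h + 6)/(h^2 - 8*h + 7)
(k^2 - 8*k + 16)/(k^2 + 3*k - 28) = (k - 4)/(k + 7)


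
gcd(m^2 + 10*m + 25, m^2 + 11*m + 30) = m + 5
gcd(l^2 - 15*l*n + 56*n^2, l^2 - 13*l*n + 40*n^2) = l - 8*n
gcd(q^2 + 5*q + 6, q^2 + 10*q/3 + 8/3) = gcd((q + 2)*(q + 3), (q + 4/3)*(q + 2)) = q + 2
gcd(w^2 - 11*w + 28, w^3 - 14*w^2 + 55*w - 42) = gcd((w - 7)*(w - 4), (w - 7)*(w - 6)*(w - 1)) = w - 7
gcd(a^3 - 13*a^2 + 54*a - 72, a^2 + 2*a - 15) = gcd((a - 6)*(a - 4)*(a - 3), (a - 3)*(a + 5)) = a - 3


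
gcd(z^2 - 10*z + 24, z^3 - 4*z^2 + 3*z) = 1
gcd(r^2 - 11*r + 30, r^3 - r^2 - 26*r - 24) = r - 6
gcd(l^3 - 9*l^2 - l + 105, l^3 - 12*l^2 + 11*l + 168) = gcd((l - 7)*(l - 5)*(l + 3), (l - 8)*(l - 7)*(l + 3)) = l^2 - 4*l - 21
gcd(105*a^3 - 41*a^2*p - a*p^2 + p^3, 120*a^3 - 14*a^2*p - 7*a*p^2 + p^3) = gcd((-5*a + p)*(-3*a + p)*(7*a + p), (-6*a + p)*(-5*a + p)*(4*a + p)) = -5*a + p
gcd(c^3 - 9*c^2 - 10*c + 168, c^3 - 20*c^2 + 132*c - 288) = c - 6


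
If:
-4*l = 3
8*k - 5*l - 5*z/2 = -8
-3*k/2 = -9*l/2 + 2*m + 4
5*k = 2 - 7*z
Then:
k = -309/274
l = -3/4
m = -6229/2192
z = 299/274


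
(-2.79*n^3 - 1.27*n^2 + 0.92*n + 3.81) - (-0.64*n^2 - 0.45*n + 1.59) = -2.79*n^3 - 0.63*n^2 + 1.37*n + 2.22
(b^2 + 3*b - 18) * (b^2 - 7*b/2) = b^4 - b^3/2 - 57*b^2/2 + 63*b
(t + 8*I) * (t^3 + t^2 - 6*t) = t^4 + t^3 + 8*I*t^3 - 6*t^2 + 8*I*t^2 - 48*I*t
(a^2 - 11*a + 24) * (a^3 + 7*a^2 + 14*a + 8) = a^5 - 4*a^4 - 39*a^3 + 22*a^2 + 248*a + 192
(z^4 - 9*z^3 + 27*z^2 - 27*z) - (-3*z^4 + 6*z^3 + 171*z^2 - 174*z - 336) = 4*z^4 - 15*z^3 - 144*z^2 + 147*z + 336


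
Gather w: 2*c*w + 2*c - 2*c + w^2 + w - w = 2*c*w + w^2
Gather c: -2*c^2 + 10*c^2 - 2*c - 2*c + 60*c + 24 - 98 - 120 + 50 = 8*c^2 + 56*c - 144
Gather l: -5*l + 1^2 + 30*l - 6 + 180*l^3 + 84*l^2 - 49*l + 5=180*l^3 + 84*l^2 - 24*l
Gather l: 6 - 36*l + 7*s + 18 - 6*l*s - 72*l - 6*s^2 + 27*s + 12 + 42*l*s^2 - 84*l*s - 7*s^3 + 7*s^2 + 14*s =l*(42*s^2 - 90*s - 108) - 7*s^3 + s^2 + 48*s + 36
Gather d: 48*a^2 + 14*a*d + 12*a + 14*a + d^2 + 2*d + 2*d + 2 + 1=48*a^2 + 26*a + d^2 + d*(14*a + 4) + 3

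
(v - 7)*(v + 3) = v^2 - 4*v - 21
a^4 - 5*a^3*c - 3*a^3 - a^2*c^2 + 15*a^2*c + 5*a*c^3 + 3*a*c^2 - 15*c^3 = (a - 3)*(a - 5*c)*(a - c)*(a + c)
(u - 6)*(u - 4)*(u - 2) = u^3 - 12*u^2 + 44*u - 48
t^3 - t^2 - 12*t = t*(t - 4)*(t + 3)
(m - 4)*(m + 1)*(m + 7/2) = m^3 + m^2/2 - 29*m/2 - 14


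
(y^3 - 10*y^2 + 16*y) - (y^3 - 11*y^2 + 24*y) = y^2 - 8*y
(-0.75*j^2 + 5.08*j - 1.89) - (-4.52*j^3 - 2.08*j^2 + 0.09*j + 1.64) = 4.52*j^3 + 1.33*j^2 + 4.99*j - 3.53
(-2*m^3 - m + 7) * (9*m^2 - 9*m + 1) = -18*m^5 + 18*m^4 - 11*m^3 + 72*m^2 - 64*m + 7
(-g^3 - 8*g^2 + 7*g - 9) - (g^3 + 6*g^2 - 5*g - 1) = -2*g^3 - 14*g^2 + 12*g - 8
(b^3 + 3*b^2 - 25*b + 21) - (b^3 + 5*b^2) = -2*b^2 - 25*b + 21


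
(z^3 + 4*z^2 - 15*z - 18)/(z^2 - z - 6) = (z^2 + 7*z + 6)/(z + 2)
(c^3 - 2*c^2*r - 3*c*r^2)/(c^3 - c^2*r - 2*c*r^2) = (-c + 3*r)/(-c + 2*r)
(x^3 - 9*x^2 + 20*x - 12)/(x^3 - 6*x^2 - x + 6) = (x - 2)/(x + 1)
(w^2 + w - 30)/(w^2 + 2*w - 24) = (w - 5)/(w - 4)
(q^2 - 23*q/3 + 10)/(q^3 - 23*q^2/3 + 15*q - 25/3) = (q - 6)/(q^2 - 6*q + 5)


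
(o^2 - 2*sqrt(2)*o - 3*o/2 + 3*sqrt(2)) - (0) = o^2 - 2*sqrt(2)*o - 3*o/2 + 3*sqrt(2)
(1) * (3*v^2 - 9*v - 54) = 3*v^2 - 9*v - 54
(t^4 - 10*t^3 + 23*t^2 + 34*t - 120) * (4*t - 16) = 4*t^5 - 56*t^4 + 252*t^3 - 232*t^2 - 1024*t + 1920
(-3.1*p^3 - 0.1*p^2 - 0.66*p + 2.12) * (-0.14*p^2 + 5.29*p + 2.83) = 0.434*p^5 - 16.385*p^4 - 9.2096*p^3 - 4.0712*p^2 + 9.347*p + 5.9996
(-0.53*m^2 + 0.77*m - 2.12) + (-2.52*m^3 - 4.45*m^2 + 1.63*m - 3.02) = -2.52*m^3 - 4.98*m^2 + 2.4*m - 5.14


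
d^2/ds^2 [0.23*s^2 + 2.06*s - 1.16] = 0.460000000000000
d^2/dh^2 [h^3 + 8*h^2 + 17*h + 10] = 6*h + 16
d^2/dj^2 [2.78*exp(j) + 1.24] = 2.78*exp(j)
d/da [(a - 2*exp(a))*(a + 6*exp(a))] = 4*a*exp(a) + 2*a - 24*exp(2*a) + 4*exp(a)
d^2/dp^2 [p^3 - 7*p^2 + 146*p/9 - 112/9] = 6*p - 14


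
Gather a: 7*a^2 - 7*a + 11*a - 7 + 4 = 7*a^2 + 4*a - 3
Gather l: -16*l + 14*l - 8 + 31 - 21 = 2 - 2*l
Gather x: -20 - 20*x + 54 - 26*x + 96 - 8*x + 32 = 162 - 54*x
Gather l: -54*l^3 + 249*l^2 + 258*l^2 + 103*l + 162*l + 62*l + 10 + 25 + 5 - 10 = -54*l^3 + 507*l^2 + 327*l + 30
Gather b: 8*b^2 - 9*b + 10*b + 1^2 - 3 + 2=8*b^2 + b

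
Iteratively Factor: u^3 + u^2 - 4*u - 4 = (u - 2)*(u^2 + 3*u + 2) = (u - 2)*(u + 1)*(u + 2)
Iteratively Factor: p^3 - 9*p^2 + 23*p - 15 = (p - 3)*(p^2 - 6*p + 5) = (p - 3)*(p - 1)*(p - 5)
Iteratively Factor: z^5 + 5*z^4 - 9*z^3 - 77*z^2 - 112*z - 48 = (z + 1)*(z^4 + 4*z^3 - 13*z^2 - 64*z - 48) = (z + 1)*(z + 4)*(z^3 - 13*z - 12) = (z + 1)^2*(z + 4)*(z^2 - z - 12) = (z - 4)*(z + 1)^2*(z + 4)*(z + 3)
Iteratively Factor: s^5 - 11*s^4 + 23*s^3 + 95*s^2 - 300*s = (s - 5)*(s^4 - 6*s^3 - 7*s^2 + 60*s) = (s - 5)^2*(s^3 - s^2 - 12*s) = (s - 5)^2*(s + 3)*(s^2 - 4*s) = s*(s - 5)^2*(s + 3)*(s - 4)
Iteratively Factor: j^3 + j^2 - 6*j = (j + 3)*(j^2 - 2*j) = j*(j + 3)*(j - 2)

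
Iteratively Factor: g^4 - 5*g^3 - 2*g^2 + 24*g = (g - 3)*(g^3 - 2*g^2 - 8*g) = (g - 3)*(g + 2)*(g^2 - 4*g) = (g - 4)*(g - 3)*(g + 2)*(g)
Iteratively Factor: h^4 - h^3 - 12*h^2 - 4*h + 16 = (h + 2)*(h^3 - 3*h^2 - 6*h + 8) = (h - 1)*(h + 2)*(h^2 - 2*h - 8) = (h - 4)*(h - 1)*(h + 2)*(h + 2)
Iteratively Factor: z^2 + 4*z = (z)*(z + 4)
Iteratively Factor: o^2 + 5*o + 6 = (o + 3)*(o + 2)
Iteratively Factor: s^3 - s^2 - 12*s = (s - 4)*(s^2 + 3*s) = (s - 4)*(s + 3)*(s)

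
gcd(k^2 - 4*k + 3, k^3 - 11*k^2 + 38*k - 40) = 1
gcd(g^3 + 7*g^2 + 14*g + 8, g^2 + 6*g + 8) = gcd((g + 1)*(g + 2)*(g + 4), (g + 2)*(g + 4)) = g^2 + 6*g + 8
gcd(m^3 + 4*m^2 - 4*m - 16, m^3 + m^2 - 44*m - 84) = m + 2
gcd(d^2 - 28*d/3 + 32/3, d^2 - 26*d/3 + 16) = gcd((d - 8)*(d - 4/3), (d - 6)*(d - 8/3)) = 1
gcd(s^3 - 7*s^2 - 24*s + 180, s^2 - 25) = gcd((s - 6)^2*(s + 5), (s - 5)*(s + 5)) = s + 5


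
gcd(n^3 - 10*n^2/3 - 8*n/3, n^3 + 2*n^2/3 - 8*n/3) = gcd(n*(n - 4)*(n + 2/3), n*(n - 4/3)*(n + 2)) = n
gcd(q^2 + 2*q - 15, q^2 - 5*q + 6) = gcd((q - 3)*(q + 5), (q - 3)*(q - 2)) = q - 3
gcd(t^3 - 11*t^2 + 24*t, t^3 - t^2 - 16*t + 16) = 1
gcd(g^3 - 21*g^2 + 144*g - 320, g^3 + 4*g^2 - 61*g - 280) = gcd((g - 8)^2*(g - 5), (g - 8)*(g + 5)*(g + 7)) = g - 8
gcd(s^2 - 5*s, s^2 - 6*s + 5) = s - 5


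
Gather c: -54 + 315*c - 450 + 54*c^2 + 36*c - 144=54*c^2 + 351*c - 648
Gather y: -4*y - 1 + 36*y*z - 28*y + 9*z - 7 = y*(36*z - 32) + 9*z - 8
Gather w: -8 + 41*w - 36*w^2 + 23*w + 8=-36*w^2 + 64*w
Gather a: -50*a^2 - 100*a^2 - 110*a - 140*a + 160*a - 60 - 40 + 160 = -150*a^2 - 90*a + 60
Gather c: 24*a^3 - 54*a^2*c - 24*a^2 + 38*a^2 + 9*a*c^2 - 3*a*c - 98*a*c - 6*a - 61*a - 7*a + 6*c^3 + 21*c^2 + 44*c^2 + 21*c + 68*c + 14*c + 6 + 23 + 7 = 24*a^3 + 14*a^2 - 74*a + 6*c^3 + c^2*(9*a + 65) + c*(-54*a^2 - 101*a + 103) + 36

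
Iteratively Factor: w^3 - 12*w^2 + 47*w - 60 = (w - 3)*(w^2 - 9*w + 20) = (w - 5)*(w - 3)*(w - 4)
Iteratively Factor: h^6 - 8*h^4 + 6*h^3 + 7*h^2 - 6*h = (h)*(h^5 - 8*h^3 + 6*h^2 + 7*h - 6) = h*(h + 1)*(h^4 - h^3 - 7*h^2 + 13*h - 6) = h*(h - 1)*(h + 1)*(h^3 - 7*h + 6) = h*(h - 1)*(h + 1)*(h + 3)*(h^2 - 3*h + 2) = h*(h - 1)^2*(h + 1)*(h + 3)*(h - 2)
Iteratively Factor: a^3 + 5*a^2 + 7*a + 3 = (a + 1)*(a^2 + 4*a + 3) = (a + 1)^2*(a + 3)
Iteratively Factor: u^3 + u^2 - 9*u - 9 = (u + 1)*(u^2 - 9) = (u - 3)*(u + 1)*(u + 3)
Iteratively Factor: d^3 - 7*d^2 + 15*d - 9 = (d - 1)*(d^2 - 6*d + 9) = (d - 3)*(d - 1)*(d - 3)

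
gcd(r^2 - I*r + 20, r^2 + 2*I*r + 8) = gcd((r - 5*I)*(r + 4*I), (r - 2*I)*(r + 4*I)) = r + 4*I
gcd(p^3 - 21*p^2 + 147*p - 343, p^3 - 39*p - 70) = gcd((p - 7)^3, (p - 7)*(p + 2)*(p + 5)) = p - 7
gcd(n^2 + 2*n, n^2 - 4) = n + 2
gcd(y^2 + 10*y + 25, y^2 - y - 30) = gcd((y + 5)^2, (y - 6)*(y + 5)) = y + 5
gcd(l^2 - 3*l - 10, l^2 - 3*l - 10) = l^2 - 3*l - 10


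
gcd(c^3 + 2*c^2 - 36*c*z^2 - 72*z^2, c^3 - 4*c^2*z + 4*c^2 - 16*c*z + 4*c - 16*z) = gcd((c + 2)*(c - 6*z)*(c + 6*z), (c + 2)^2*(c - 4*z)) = c + 2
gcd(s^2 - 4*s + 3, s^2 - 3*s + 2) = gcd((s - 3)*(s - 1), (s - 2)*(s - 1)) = s - 1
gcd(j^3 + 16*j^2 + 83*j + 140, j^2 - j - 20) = j + 4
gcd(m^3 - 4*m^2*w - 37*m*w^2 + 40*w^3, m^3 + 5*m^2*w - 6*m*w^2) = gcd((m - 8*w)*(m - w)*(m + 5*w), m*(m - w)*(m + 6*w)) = -m + w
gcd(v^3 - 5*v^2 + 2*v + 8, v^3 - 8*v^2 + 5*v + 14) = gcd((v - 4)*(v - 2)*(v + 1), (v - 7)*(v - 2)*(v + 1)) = v^2 - v - 2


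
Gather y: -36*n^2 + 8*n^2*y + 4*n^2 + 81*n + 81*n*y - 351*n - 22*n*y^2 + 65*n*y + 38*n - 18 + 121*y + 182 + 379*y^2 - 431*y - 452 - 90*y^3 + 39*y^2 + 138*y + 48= -32*n^2 - 232*n - 90*y^3 + y^2*(418 - 22*n) + y*(8*n^2 + 146*n - 172) - 240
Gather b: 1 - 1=0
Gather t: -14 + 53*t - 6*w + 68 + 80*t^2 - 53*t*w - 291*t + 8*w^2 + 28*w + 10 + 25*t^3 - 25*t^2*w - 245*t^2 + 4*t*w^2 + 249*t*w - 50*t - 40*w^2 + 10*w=25*t^3 + t^2*(-25*w - 165) + t*(4*w^2 + 196*w - 288) - 32*w^2 + 32*w + 64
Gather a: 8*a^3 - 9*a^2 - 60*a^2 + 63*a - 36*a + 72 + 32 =8*a^3 - 69*a^2 + 27*a + 104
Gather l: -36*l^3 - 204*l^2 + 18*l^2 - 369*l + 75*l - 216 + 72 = -36*l^3 - 186*l^2 - 294*l - 144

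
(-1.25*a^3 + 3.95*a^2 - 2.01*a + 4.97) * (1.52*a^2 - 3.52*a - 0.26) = -1.9*a^5 + 10.404*a^4 - 16.6342*a^3 + 13.6026*a^2 - 16.9718*a - 1.2922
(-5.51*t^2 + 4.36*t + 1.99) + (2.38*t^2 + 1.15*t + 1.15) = -3.13*t^2 + 5.51*t + 3.14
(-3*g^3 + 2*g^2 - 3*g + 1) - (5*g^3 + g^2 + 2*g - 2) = -8*g^3 + g^2 - 5*g + 3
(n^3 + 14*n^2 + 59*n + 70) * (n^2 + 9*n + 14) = n^5 + 23*n^4 + 199*n^3 + 797*n^2 + 1456*n + 980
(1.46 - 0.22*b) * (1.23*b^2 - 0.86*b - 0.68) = -0.2706*b^3 + 1.985*b^2 - 1.106*b - 0.9928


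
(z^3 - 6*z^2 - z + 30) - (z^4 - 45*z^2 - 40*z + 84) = -z^4 + z^3 + 39*z^2 + 39*z - 54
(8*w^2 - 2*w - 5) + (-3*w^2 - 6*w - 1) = 5*w^2 - 8*w - 6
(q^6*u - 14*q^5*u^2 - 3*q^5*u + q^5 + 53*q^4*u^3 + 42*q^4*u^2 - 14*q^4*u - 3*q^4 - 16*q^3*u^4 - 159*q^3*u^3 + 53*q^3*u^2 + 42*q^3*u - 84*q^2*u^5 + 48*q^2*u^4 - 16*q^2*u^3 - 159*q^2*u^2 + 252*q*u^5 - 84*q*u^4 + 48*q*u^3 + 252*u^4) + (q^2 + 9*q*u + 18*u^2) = q^6*u - 14*q^5*u^2 - 3*q^5*u + q^5 + 53*q^4*u^3 + 42*q^4*u^2 - 14*q^4*u - 3*q^4 - 16*q^3*u^4 - 159*q^3*u^3 + 53*q^3*u^2 + 42*q^3*u - 84*q^2*u^5 + 48*q^2*u^4 - 16*q^2*u^3 - 159*q^2*u^2 + q^2 + 252*q*u^5 - 84*q*u^4 + 48*q*u^3 + 9*q*u + 252*u^4 + 18*u^2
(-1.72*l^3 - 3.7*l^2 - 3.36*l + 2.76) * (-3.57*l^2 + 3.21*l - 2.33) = 6.1404*l^5 + 7.6878*l^4 + 4.1258*l^3 - 12.0178*l^2 + 16.6884*l - 6.4308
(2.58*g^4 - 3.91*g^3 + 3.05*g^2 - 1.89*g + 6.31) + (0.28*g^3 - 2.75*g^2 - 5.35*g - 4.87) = 2.58*g^4 - 3.63*g^3 + 0.3*g^2 - 7.24*g + 1.44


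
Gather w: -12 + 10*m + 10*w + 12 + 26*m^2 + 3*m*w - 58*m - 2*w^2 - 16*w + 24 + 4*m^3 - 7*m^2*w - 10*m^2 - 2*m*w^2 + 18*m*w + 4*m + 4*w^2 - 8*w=4*m^3 + 16*m^2 - 44*m + w^2*(2 - 2*m) + w*(-7*m^2 + 21*m - 14) + 24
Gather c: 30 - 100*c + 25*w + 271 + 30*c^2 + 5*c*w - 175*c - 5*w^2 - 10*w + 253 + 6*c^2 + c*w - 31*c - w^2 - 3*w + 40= 36*c^2 + c*(6*w - 306) - 6*w^2 + 12*w + 594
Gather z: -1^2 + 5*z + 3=5*z + 2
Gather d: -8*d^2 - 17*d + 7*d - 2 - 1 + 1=-8*d^2 - 10*d - 2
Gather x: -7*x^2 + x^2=-6*x^2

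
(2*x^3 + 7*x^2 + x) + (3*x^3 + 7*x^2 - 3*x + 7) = 5*x^3 + 14*x^2 - 2*x + 7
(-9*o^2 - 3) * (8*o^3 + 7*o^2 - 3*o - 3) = -72*o^5 - 63*o^4 + 3*o^3 + 6*o^2 + 9*o + 9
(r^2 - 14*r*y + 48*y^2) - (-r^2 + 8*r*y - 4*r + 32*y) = 2*r^2 - 22*r*y + 4*r + 48*y^2 - 32*y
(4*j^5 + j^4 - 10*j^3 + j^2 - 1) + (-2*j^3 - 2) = 4*j^5 + j^4 - 12*j^3 + j^2 - 3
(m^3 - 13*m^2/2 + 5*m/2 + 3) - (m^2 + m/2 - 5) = m^3 - 15*m^2/2 + 2*m + 8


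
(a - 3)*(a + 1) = a^2 - 2*a - 3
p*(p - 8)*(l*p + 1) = l*p^3 - 8*l*p^2 + p^2 - 8*p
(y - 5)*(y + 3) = y^2 - 2*y - 15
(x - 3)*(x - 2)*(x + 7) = x^3 + 2*x^2 - 29*x + 42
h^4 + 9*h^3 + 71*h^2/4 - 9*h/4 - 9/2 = (h - 1/2)*(h + 1/2)*(h + 3)*(h + 6)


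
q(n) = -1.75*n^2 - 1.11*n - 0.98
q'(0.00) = -1.11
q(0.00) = -0.98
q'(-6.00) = 19.89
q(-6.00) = -57.32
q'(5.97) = -22.00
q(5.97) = -69.98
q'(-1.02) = 2.46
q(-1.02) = -1.67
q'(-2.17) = 6.48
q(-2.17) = -6.81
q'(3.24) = -12.45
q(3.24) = -22.95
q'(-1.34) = 3.58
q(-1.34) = -2.63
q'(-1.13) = 2.84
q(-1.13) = -1.96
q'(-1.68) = 4.77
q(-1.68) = -4.05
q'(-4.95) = 16.22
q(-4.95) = -38.36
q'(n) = -3.5*n - 1.11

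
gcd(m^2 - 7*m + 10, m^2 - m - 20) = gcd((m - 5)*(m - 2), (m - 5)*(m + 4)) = m - 5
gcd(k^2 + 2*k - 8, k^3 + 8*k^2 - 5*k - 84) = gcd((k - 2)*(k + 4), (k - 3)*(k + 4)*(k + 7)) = k + 4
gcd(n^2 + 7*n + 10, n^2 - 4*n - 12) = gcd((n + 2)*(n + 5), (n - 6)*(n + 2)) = n + 2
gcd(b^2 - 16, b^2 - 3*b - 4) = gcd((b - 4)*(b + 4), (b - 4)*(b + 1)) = b - 4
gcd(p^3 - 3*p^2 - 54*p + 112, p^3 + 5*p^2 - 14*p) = p^2 + 5*p - 14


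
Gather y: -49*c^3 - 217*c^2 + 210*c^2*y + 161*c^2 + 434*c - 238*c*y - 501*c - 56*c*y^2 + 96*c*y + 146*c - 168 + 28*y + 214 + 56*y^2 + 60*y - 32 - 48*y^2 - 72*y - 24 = -49*c^3 - 56*c^2 + 79*c + y^2*(8 - 56*c) + y*(210*c^2 - 142*c + 16) - 10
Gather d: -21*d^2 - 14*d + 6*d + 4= -21*d^2 - 8*d + 4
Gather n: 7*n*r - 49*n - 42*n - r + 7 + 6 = n*(7*r - 91) - r + 13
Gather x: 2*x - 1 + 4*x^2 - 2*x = 4*x^2 - 1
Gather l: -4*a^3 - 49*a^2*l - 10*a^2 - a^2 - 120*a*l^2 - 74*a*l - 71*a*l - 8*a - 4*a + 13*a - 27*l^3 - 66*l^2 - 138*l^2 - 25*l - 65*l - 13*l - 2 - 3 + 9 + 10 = -4*a^3 - 11*a^2 + a - 27*l^3 + l^2*(-120*a - 204) + l*(-49*a^2 - 145*a - 103) + 14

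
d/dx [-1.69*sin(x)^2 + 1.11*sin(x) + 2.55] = (1.11 - 3.38*sin(x))*cos(x)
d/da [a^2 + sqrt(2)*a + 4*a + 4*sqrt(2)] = 2*a + sqrt(2) + 4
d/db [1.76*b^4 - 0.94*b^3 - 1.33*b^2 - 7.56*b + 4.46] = 7.04*b^3 - 2.82*b^2 - 2.66*b - 7.56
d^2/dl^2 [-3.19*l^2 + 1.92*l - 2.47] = -6.38000000000000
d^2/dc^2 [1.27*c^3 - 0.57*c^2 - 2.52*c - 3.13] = 7.62*c - 1.14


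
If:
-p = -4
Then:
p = 4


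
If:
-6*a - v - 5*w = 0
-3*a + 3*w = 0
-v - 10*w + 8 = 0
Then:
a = -8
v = 88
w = -8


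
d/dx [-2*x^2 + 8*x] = 8 - 4*x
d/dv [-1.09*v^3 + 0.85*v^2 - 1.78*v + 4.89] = -3.27*v^2 + 1.7*v - 1.78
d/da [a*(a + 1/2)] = 2*a + 1/2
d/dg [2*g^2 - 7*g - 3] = 4*g - 7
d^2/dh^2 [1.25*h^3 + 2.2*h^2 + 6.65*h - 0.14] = 7.5*h + 4.4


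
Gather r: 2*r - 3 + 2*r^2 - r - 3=2*r^2 + r - 6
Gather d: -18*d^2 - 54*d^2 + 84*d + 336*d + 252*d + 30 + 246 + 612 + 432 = -72*d^2 + 672*d + 1320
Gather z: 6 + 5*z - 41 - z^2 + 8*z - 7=-z^2 + 13*z - 42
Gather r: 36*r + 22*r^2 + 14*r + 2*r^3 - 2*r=2*r^3 + 22*r^2 + 48*r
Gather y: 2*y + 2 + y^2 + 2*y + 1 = y^2 + 4*y + 3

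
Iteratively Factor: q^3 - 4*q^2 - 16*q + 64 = (q - 4)*(q^2 - 16) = (q - 4)*(q + 4)*(q - 4)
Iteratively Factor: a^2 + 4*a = (a + 4)*(a)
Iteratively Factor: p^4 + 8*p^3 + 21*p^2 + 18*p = (p + 3)*(p^3 + 5*p^2 + 6*p) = p*(p + 3)*(p^2 + 5*p + 6) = p*(p + 3)^2*(p + 2)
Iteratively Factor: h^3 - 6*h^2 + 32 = (h - 4)*(h^2 - 2*h - 8) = (h - 4)^2*(h + 2)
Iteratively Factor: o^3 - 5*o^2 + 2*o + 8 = (o - 2)*(o^2 - 3*o - 4) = (o - 2)*(o + 1)*(o - 4)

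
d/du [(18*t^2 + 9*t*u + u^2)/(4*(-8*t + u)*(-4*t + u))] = 7*t*(72*t^2 + 4*t*u - 3*u^2)/(4*(1024*t^4 - 768*t^3*u + 208*t^2*u^2 - 24*t*u^3 + u^4))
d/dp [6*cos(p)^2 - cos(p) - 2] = (1 - 12*cos(p))*sin(p)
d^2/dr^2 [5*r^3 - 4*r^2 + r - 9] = 30*r - 8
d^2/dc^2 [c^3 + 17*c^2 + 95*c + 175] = 6*c + 34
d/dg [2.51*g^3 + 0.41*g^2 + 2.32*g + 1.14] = 7.53*g^2 + 0.82*g + 2.32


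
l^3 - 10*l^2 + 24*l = l*(l - 6)*(l - 4)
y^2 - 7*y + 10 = (y - 5)*(y - 2)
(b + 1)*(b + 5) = b^2 + 6*b + 5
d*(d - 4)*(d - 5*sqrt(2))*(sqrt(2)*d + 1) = sqrt(2)*d^4 - 9*d^3 - 4*sqrt(2)*d^3 - 5*sqrt(2)*d^2 + 36*d^2 + 20*sqrt(2)*d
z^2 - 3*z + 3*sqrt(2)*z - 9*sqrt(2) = (z - 3)*(z + 3*sqrt(2))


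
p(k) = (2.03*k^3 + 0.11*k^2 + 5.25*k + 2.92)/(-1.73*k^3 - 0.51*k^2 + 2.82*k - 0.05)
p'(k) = (5.19*k^2 + 1.02*k - 2.82)*(2.03*k^3 + 0.11*k^2 + 5.25*k + 2.92)/(-1.73*k^3 - 0.51*k^2 + 2.82*k - 0.05)^2 + (6.09*k^2 + 0.22*k + 5.25)/(-1.73*k^3 - 0.51*k^2 + 2.82*k - 0.05)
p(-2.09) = -3.42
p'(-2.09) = -3.84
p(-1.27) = 8.49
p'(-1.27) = -55.94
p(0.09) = 17.11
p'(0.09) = -204.84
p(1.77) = -3.81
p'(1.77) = 5.34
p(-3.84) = -1.64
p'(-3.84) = -0.26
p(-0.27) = -1.81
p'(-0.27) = -12.94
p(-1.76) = -6.01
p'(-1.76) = -15.89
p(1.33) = -11.70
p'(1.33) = 58.15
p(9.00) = -1.20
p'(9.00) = 0.01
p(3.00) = -1.74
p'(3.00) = 0.48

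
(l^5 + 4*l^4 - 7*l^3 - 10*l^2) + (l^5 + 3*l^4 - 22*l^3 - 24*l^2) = 2*l^5 + 7*l^4 - 29*l^3 - 34*l^2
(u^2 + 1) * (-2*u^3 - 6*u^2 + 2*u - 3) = -2*u^5 - 6*u^4 - 9*u^2 + 2*u - 3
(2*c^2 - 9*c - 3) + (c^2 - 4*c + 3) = 3*c^2 - 13*c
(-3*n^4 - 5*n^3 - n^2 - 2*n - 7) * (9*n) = -27*n^5 - 45*n^4 - 9*n^3 - 18*n^2 - 63*n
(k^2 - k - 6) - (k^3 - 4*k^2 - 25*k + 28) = -k^3 + 5*k^2 + 24*k - 34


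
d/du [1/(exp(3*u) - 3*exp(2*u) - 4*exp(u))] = (-3*exp(2*u) + 6*exp(u) + 4)*exp(-u)/(-exp(2*u) + 3*exp(u) + 4)^2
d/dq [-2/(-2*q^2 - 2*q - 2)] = (-2*q - 1)/(q^2 + q + 1)^2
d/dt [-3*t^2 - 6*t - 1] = -6*t - 6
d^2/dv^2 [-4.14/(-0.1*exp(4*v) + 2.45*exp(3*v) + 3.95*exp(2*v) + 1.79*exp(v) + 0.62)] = ((-6.624*exp(3*v) + 91.287*exp(2*v) + 65.412*exp(v) + 7.4106)*(-0.1*exp(4*v) + 2.45*exp(3*v) + 3.95*exp(2*v) + 1.79*exp(v) + 0.62) - 4.14*(-0.8*exp(3*v) + 14.7*exp(2*v) + 15.8*exp(v) + 3.58)*(-0.4*exp(3*v) + 7.35*exp(2*v) + 7.9*exp(v) + 1.79)*exp(v))*exp(v)/(-0.1*exp(4*v) + 2.45*exp(3*v) + 3.95*exp(2*v) + 1.79*exp(v) + 0.62)^3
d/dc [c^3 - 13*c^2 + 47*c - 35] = 3*c^2 - 26*c + 47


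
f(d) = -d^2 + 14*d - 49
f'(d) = 14 - 2*d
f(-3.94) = -119.68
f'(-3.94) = 21.88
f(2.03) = -24.70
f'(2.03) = 9.94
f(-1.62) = -74.30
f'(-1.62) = 17.24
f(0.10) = -47.61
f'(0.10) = 13.80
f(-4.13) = -123.88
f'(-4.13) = 22.26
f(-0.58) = -57.46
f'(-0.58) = 15.16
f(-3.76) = -115.78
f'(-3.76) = 21.52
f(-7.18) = -201.07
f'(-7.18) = 28.36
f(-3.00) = -100.00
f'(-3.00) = 20.00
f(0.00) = -49.00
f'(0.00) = 14.00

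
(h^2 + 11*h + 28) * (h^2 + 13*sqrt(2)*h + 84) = h^4 + 11*h^3 + 13*sqrt(2)*h^3 + 112*h^2 + 143*sqrt(2)*h^2 + 364*sqrt(2)*h + 924*h + 2352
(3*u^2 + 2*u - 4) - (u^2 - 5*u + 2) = 2*u^2 + 7*u - 6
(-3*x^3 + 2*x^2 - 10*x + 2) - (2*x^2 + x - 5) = -3*x^3 - 11*x + 7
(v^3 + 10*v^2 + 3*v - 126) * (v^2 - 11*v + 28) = v^5 - v^4 - 79*v^3 + 121*v^2 + 1470*v - 3528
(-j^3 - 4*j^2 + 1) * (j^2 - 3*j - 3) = -j^5 - j^4 + 15*j^3 + 13*j^2 - 3*j - 3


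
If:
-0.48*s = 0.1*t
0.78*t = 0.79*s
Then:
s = 0.00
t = 0.00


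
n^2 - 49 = (n - 7)*(n + 7)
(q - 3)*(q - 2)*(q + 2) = q^3 - 3*q^2 - 4*q + 12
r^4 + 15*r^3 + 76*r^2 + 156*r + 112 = (r + 2)^2*(r + 4)*(r + 7)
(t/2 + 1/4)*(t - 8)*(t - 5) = t^3/2 - 25*t^2/4 + 67*t/4 + 10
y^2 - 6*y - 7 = (y - 7)*(y + 1)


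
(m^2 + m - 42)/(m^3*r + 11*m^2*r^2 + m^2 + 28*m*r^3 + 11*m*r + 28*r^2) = (m^2 + m - 42)/(m^3*r + 11*m^2*r^2 + m^2 + 28*m*r^3 + 11*m*r + 28*r^2)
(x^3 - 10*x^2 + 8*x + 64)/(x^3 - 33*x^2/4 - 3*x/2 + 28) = 4*(x^2 - 2*x - 8)/(4*x^2 - x - 14)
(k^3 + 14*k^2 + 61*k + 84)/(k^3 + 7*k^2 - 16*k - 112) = (k + 3)/(k - 4)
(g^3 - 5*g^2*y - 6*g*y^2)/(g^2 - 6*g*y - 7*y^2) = g*(-g + 6*y)/(-g + 7*y)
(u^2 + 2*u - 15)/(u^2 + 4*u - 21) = (u + 5)/(u + 7)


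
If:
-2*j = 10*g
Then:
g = -j/5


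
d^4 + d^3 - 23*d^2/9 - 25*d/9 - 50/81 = (d - 5/3)*(d + 1/3)*(d + 2/3)*(d + 5/3)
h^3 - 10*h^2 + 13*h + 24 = (h - 8)*(h - 3)*(h + 1)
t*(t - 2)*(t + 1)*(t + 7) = t^4 + 6*t^3 - 9*t^2 - 14*t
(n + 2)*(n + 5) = n^2 + 7*n + 10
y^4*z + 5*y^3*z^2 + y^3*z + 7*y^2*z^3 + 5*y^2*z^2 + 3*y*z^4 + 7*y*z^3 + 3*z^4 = (y + z)^2*(y + 3*z)*(y*z + z)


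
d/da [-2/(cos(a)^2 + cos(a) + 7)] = -2*(2*cos(a) + 1)*sin(a)/(cos(a)^2 + cos(a) + 7)^2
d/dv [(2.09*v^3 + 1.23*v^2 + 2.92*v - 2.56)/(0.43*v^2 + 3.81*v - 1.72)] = (0.8987*v^4 + 15.9258*v^3 - 7.3537*v^2 - 2.0296*v + 4.7312)/(0.1849*v^4 + 3.2766*v^3 + 13.0369*v^2 - 13.1064*v + 2.9584)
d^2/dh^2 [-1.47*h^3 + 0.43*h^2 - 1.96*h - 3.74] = 0.86 - 8.82*h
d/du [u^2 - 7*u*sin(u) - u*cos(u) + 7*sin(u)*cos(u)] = u*sin(u) - 7*u*cos(u) + 2*u - 7*sin(u) - cos(u) + 7*cos(2*u)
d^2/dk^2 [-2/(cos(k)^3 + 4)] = 6*((3*sin(k)^2 - 1)*(cos(k)^3 + 4) - 6*sin(k)^2*cos(k)^3)*cos(k)/(cos(k)^3 + 4)^3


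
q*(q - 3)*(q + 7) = q^3 + 4*q^2 - 21*q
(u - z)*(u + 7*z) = u^2 + 6*u*z - 7*z^2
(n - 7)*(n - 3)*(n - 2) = n^3 - 12*n^2 + 41*n - 42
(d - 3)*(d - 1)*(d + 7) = d^3 + 3*d^2 - 25*d + 21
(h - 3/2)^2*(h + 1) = h^3 - 2*h^2 - 3*h/4 + 9/4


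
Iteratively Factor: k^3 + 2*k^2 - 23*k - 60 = (k - 5)*(k^2 + 7*k + 12) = (k - 5)*(k + 3)*(k + 4)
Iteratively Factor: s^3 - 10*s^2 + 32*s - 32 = (s - 2)*(s^2 - 8*s + 16) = (s - 4)*(s - 2)*(s - 4)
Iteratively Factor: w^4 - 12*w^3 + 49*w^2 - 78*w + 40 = (w - 4)*(w^3 - 8*w^2 + 17*w - 10) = (w - 4)*(w - 1)*(w^2 - 7*w + 10) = (w - 5)*(w - 4)*(w - 1)*(w - 2)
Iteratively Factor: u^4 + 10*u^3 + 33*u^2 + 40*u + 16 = (u + 4)*(u^3 + 6*u^2 + 9*u + 4) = (u + 1)*(u + 4)*(u^2 + 5*u + 4) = (u + 1)^2*(u + 4)*(u + 4)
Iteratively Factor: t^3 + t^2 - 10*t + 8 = (t - 1)*(t^2 + 2*t - 8) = (t - 1)*(t + 4)*(t - 2)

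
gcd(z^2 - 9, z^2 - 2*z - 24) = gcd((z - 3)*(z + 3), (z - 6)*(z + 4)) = 1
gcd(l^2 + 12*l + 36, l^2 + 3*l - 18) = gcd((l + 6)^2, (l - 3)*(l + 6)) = l + 6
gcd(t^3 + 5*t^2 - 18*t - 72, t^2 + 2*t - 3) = t + 3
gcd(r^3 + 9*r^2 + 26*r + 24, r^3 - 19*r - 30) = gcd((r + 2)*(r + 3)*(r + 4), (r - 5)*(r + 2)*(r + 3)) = r^2 + 5*r + 6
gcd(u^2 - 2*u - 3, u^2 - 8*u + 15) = u - 3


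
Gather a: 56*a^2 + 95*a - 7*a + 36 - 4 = 56*a^2 + 88*a + 32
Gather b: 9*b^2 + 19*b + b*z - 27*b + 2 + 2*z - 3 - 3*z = 9*b^2 + b*(z - 8) - z - 1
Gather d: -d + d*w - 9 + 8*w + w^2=d*(w - 1) + w^2 + 8*w - 9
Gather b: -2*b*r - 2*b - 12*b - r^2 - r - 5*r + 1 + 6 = b*(-2*r - 14) - r^2 - 6*r + 7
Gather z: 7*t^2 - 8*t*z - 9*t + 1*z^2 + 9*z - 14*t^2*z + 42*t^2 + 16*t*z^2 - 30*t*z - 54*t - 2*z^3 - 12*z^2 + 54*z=49*t^2 - 63*t - 2*z^3 + z^2*(16*t - 11) + z*(-14*t^2 - 38*t + 63)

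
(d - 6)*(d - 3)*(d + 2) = d^3 - 7*d^2 + 36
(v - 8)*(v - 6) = v^2 - 14*v + 48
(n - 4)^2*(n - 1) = n^3 - 9*n^2 + 24*n - 16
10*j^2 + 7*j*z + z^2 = (2*j + z)*(5*j + z)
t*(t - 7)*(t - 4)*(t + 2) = t^4 - 9*t^3 + 6*t^2 + 56*t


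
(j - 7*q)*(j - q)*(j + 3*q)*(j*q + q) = j^4*q - 5*j^3*q^2 + j^3*q - 17*j^2*q^3 - 5*j^2*q^2 + 21*j*q^4 - 17*j*q^3 + 21*q^4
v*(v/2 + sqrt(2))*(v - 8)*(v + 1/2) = v^4/2 - 15*v^3/4 + sqrt(2)*v^3 - 15*sqrt(2)*v^2/2 - 2*v^2 - 4*sqrt(2)*v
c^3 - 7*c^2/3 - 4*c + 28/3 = (c - 7/3)*(c - 2)*(c + 2)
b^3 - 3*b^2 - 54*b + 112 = (b - 8)*(b - 2)*(b + 7)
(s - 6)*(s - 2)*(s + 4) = s^3 - 4*s^2 - 20*s + 48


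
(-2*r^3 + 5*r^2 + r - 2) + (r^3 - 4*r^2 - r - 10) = -r^3 + r^2 - 12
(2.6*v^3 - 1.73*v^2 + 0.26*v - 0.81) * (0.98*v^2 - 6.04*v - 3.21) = 2.548*v^5 - 17.3994*v^4 + 2.358*v^3 + 3.1891*v^2 + 4.0578*v + 2.6001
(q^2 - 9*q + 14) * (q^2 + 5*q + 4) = q^4 - 4*q^3 - 27*q^2 + 34*q + 56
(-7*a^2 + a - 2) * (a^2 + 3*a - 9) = -7*a^4 - 20*a^3 + 64*a^2 - 15*a + 18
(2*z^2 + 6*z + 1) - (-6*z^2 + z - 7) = 8*z^2 + 5*z + 8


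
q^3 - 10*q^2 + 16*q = q*(q - 8)*(q - 2)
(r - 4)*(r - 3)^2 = r^3 - 10*r^2 + 33*r - 36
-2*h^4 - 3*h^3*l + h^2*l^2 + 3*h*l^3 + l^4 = (-h + l)*(h + l)^2*(2*h + l)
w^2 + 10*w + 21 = (w + 3)*(w + 7)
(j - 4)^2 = j^2 - 8*j + 16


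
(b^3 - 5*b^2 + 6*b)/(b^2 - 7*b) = (b^2 - 5*b + 6)/(b - 7)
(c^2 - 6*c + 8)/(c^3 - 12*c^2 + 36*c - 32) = (c - 4)/(c^2 - 10*c + 16)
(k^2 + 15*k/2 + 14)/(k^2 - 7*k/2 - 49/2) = (k + 4)/(k - 7)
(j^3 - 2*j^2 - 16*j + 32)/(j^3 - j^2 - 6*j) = (-j^3 + 2*j^2 + 16*j - 32)/(j*(-j^2 + j + 6))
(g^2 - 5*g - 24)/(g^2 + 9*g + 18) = (g - 8)/(g + 6)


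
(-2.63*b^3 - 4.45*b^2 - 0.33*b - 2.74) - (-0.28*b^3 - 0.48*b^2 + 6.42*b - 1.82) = -2.35*b^3 - 3.97*b^2 - 6.75*b - 0.92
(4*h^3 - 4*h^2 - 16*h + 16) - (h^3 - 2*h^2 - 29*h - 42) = 3*h^3 - 2*h^2 + 13*h + 58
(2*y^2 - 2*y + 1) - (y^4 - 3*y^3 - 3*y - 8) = -y^4 + 3*y^3 + 2*y^2 + y + 9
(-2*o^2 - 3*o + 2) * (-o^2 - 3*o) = 2*o^4 + 9*o^3 + 7*o^2 - 6*o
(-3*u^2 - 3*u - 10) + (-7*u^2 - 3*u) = -10*u^2 - 6*u - 10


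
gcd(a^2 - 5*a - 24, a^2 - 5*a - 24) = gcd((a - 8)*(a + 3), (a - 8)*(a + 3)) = a^2 - 5*a - 24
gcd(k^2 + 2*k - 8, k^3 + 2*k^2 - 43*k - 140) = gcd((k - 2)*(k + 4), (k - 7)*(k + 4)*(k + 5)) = k + 4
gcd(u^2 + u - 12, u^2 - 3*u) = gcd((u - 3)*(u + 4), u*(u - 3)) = u - 3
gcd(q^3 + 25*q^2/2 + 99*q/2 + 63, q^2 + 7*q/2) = q + 7/2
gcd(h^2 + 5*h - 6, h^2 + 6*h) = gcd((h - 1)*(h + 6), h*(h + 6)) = h + 6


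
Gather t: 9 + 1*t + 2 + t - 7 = 2*t + 4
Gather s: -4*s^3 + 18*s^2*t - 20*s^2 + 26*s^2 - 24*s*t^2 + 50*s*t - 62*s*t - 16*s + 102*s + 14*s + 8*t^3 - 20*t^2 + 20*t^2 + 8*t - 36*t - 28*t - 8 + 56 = -4*s^3 + s^2*(18*t + 6) + s*(-24*t^2 - 12*t + 100) + 8*t^3 - 56*t + 48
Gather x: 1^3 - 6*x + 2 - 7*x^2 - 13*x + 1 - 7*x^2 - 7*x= -14*x^2 - 26*x + 4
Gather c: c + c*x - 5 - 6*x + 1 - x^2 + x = c*(x + 1) - x^2 - 5*x - 4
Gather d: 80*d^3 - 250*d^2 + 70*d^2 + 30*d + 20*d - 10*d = 80*d^3 - 180*d^2 + 40*d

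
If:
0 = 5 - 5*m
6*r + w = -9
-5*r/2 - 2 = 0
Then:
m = 1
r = -4/5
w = -21/5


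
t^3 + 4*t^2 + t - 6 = (t - 1)*(t + 2)*(t + 3)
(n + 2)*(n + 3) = n^2 + 5*n + 6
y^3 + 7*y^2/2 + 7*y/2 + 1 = (y + 1/2)*(y + 1)*(y + 2)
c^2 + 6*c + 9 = (c + 3)^2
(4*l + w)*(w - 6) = 4*l*w - 24*l + w^2 - 6*w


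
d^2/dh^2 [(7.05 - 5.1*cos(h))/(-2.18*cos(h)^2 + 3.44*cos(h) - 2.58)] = (-0.0666818974018501*cos(h)^5 + 0.263488857407634*cos(h)^4 + 0.170501257361018*cos(h)^3 - 0.884437016893241*cos(h)^2 + 0.477974475092631*cos(h) + 0.00819125225365891)/(0.02850324241883*cos(h)^6 - 0.13493278062492*cos(h)^5 + 0.314121037463977*cos(h)^4 - 0.431377559470573*cos(h)^3 + 0.371757925072046*cos(h)^2 - 0.188992206243523*cos(h) + 0.0472480515608807)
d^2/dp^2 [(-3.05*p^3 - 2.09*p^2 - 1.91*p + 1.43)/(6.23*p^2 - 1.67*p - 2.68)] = (-2.27373675443232e-13*p^5 - 1.13686837721616e-13*p^4 - 310.614746*p^3 + 41.738346*p^2 - 412.045842*p + 42.802318)/(241.804367*p^6 - 194.452629*p^5 - 259.931175*p^4 + 162.640465*p^3 + 111.8163*p^2 - 35.983824*p - 19.248832)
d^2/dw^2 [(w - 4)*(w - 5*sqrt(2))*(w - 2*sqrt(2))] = 6*w - 14*sqrt(2) - 8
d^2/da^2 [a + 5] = 0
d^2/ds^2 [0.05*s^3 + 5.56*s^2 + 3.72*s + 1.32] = 0.3*s + 11.12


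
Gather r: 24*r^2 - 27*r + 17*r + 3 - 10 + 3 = 24*r^2 - 10*r - 4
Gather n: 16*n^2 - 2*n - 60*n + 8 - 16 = 16*n^2 - 62*n - 8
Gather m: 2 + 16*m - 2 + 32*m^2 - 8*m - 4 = 32*m^2 + 8*m - 4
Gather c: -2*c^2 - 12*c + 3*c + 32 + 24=-2*c^2 - 9*c + 56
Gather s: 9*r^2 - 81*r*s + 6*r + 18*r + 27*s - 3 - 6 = 9*r^2 + 24*r + s*(27 - 81*r) - 9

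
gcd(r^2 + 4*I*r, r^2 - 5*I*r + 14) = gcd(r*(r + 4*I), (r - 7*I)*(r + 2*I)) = 1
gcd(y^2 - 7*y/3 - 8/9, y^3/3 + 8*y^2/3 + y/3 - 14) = 1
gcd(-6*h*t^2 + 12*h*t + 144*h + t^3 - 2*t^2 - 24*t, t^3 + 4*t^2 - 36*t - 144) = t^2 - 2*t - 24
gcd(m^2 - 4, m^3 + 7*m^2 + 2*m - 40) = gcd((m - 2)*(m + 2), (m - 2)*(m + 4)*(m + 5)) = m - 2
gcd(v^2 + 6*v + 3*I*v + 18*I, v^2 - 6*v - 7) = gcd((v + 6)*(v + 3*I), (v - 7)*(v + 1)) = 1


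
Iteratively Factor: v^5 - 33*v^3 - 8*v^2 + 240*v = (v - 3)*(v^4 + 3*v^3 - 24*v^2 - 80*v) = v*(v - 3)*(v^3 + 3*v^2 - 24*v - 80) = v*(v - 3)*(v + 4)*(v^2 - v - 20) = v*(v - 3)*(v + 4)^2*(v - 5)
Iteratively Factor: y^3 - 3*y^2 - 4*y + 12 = (y - 3)*(y^2 - 4) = (y - 3)*(y - 2)*(y + 2)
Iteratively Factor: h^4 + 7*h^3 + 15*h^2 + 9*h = (h + 1)*(h^3 + 6*h^2 + 9*h) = h*(h + 1)*(h^2 + 6*h + 9) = h*(h + 1)*(h + 3)*(h + 3)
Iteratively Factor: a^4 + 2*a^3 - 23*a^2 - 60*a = (a - 5)*(a^3 + 7*a^2 + 12*a) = a*(a - 5)*(a^2 + 7*a + 12) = a*(a - 5)*(a + 4)*(a + 3)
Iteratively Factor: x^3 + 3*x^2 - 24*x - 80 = (x - 5)*(x^2 + 8*x + 16) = (x - 5)*(x + 4)*(x + 4)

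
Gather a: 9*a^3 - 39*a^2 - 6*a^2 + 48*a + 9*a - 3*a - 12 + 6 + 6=9*a^3 - 45*a^2 + 54*a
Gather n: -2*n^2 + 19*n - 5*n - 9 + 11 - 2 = -2*n^2 + 14*n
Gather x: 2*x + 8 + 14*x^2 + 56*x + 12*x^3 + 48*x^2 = 12*x^3 + 62*x^2 + 58*x + 8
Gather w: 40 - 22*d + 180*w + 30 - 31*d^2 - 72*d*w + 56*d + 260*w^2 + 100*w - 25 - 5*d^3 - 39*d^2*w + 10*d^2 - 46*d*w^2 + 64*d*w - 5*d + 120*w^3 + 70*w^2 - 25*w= -5*d^3 - 21*d^2 + 29*d + 120*w^3 + w^2*(330 - 46*d) + w*(-39*d^2 - 8*d + 255) + 45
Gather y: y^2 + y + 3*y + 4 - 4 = y^2 + 4*y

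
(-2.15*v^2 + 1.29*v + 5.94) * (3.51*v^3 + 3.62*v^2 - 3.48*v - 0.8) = -7.5465*v^5 - 3.2551*v^4 + 33.0012*v^3 + 18.7336*v^2 - 21.7032*v - 4.752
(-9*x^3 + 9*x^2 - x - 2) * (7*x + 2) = -63*x^4 + 45*x^3 + 11*x^2 - 16*x - 4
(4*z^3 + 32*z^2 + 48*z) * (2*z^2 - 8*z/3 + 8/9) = 8*z^5 + 160*z^4/3 + 128*z^3/9 - 896*z^2/9 + 128*z/3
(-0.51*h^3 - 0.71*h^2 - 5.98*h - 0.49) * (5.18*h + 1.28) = -2.6418*h^4 - 4.3306*h^3 - 31.8852*h^2 - 10.1926*h - 0.6272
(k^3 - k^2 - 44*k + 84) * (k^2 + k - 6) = k^5 - 51*k^3 + 46*k^2 + 348*k - 504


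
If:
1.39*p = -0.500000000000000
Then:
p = -0.36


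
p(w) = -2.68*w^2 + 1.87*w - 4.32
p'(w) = 1.87 - 5.36*w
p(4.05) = -40.71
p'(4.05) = -19.84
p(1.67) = -8.67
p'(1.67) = -7.08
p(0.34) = -3.99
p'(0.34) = 0.05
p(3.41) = -29.11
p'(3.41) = -16.41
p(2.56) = -17.10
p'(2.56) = -11.85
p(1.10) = -5.51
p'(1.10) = -4.03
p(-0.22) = -4.86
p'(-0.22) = 3.05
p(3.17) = -25.32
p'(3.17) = -15.12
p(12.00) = -367.80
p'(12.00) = -62.45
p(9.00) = -204.57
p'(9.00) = -46.37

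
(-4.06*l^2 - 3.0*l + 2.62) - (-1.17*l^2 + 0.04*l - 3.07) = -2.89*l^2 - 3.04*l + 5.69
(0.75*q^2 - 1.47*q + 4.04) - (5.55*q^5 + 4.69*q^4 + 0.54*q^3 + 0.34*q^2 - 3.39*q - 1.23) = -5.55*q^5 - 4.69*q^4 - 0.54*q^3 + 0.41*q^2 + 1.92*q + 5.27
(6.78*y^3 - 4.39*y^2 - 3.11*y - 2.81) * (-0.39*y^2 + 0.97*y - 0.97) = -2.6442*y^5 + 8.2887*y^4 - 9.622*y^3 + 2.3375*y^2 + 0.291*y + 2.7257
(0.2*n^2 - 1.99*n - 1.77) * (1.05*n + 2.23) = 0.21*n^3 - 1.6435*n^2 - 6.2962*n - 3.9471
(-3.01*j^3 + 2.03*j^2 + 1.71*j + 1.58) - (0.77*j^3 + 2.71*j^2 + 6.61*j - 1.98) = -3.78*j^3 - 0.68*j^2 - 4.9*j + 3.56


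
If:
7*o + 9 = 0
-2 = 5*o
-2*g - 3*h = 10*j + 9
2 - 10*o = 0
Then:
No Solution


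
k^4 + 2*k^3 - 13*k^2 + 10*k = k*(k - 2)*(k - 1)*(k + 5)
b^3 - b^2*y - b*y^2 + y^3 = (-b + y)^2*(b + y)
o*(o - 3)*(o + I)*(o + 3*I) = o^4 - 3*o^3 + 4*I*o^3 - 3*o^2 - 12*I*o^2 + 9*o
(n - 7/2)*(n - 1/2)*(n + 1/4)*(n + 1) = n^4 - 11*n^3/4 - 3*n^2 + 19*n/16 + 7/16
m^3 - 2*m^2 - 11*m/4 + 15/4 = (m - 5/2)*(m - 1)*(m + 3/2)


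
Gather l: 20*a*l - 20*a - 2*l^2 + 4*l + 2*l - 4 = -20*a - 2*l^2 + l*(20*a + 6) - 4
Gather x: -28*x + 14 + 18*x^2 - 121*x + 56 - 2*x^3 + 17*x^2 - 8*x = -2*x^3 + 35*x^2 - 157*x + 70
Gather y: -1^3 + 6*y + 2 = 6*y + 1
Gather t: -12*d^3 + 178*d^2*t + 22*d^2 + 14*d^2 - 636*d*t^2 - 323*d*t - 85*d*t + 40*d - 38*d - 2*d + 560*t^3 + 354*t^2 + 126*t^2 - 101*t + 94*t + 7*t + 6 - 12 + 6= -12*d^3 + 36*d^2 + 560*t^3 + t^2*(480 - 636*d) + t*(178*d^2 - 408*d)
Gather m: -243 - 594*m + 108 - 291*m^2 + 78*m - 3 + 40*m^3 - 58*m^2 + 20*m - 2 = 40*m^3 - 349*m^2 - 496*m - 140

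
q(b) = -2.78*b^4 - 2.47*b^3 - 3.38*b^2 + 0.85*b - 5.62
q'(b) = -11.12*b^3 - 7.41*b^2 - 6.76*b + 0.85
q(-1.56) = -22.26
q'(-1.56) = 35.58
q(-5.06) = -1598.88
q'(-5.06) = 1285.98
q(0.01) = -5.61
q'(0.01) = 0.78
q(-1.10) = -11.43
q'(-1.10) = 14.12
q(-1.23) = -13.55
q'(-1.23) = 18.65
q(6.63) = -6239.94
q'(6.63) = -3610.44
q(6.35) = -5288.96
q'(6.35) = -3188.12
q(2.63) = -204.70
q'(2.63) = -270.47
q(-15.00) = -133180.12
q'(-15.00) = 35965.00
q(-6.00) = -3201.76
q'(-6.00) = 2176.57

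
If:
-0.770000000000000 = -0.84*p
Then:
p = 0.92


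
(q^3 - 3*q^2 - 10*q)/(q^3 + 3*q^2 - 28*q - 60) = q/(q + 6)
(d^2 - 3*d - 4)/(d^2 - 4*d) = (d + 1)/d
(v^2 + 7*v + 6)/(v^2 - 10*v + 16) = (v^2 + 7*v + 6)/(v^2 - 10*v + 16)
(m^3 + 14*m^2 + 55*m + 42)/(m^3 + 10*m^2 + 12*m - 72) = (m^2 + 8*m + 7)/(m^2 + 4*m - 12)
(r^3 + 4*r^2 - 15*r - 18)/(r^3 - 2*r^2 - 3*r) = (r + 6)/r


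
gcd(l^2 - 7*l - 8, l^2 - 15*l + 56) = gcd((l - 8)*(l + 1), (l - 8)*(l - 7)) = l - 8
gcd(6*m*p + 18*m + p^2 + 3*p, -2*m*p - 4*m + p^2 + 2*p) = 1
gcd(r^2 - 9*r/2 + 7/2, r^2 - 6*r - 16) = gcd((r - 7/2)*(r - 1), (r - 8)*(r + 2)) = 1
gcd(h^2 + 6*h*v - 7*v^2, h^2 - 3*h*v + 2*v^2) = -h + v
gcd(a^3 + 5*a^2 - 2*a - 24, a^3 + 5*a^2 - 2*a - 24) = a^3 + 5*a^2 - 2*a - 24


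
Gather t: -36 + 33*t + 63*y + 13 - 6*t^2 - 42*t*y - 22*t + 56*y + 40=-6*t^2 + t*(11 - 42*y) + 119*y + 17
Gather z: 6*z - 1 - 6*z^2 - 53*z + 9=-6*z^2 - 47*z + 8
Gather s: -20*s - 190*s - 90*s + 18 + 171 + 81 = 270 - 300*s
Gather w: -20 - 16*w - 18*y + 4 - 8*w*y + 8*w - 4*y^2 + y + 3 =w*(-8*y - 8) - 4*y^2 - 17*y - 13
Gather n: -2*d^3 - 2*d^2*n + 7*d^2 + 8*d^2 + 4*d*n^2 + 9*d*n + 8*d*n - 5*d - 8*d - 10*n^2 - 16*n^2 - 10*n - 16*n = -2*d^3 + 15*d^2 - 13*d + n^2*(4*d - 26) + n*(-2*d^2 + 17*d - 26)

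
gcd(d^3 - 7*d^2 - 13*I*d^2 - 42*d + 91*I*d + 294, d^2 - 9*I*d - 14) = d - 7*I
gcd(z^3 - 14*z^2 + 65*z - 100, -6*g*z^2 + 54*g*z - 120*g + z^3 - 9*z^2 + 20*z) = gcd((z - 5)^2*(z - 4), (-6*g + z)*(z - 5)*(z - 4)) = z^2 - 9*z + 20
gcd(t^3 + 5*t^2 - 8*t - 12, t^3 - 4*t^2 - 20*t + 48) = t - 2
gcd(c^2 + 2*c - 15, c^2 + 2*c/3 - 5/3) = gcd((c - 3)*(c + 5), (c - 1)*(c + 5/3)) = 1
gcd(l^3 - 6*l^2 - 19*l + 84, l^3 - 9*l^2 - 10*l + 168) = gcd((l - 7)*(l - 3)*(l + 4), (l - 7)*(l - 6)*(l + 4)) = l^2 - 3*l - 28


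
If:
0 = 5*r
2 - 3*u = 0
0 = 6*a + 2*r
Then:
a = 0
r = 0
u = 2/3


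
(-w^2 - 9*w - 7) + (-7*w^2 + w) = -8*w^2 - 8*w - 7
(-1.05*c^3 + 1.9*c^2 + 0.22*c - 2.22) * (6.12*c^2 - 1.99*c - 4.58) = -6.426*c^5 + 13.7175*c^4 + 2.3744*c^3 - 22.7262*c^2 + 3.4102*c + 10.1676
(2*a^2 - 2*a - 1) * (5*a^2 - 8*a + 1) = 10*a^4 - 26*a^3 + 13*a^2 + 6*a - 1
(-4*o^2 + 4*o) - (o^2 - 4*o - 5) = -5*o^2 + 8*o + 5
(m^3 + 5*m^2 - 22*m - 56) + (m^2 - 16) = m^3 + 6*m^2 - 22*m - 72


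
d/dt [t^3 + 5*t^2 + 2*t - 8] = 3*t^2 + 10*t + 2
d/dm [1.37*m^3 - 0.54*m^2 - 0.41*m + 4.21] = 4.11*m^2 - 1.08*m - 0.41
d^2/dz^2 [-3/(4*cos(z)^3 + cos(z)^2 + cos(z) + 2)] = 3*(-(4*cos(z) + 2*cos(2*z) + 9*cos(3*z))*(4*cos(z)^3 + cos(z)^2 + cos(z) + 2) - 2*(12*cos(z)^2 + 2*cos(z) + 1)^2*sin(z)^2)/(4*cos(z)^3 + cos(z)^2 + cos(z) + 2)^3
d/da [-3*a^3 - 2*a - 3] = -9*a^2 - 2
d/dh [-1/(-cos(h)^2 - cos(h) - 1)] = (2*cos(h) + 1)*sin(h)/(cos(h)^2 + cos(h) + 1)^2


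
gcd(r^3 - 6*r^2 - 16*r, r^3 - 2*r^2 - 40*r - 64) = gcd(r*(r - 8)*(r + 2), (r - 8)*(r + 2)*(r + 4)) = r^2 - 6*r - 16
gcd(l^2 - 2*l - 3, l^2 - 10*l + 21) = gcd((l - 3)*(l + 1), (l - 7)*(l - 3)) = l - 3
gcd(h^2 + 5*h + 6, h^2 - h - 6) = h + 2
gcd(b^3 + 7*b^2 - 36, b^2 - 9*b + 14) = b - 2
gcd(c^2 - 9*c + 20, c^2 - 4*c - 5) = c - 5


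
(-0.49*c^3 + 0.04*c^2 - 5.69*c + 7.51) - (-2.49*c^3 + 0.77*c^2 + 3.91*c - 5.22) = 2.0*c^3 - 0.73*c^2 - 9.6*c + 12.73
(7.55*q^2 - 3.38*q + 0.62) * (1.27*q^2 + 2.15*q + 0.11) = 9.5885*q^4 + 11.9399*q^3 - 5.6491*q^2 + 0.9612*q + 0.0682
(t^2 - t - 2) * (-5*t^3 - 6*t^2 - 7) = -5*t^5 - t^4 + 16*t^3 + 5*t^2 + 7*t + 14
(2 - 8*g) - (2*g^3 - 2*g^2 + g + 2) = -2*g^3 + 2*g^2 - 9*g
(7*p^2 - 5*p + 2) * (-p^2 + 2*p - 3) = -7*p^4 + 19*p^3 - 33*p^2 + 19*p - 6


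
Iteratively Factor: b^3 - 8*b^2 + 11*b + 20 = (b - 4)*(b^2 - 4*b - 5) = (b - 5)*(b - 4)*(b + 1)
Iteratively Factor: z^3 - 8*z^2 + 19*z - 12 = (z - 1)*(z^2 - 7*z + 12) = (z - 4)*(z - 1)*(z - 3)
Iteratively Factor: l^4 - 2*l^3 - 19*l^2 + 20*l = (l + 4)*(l^3 - 6*l^2 + 5*l) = (l - 1)*(l + 4)*(l^2 - 5*l) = (l - 5)*(l - 1)*(l + 4)*(l)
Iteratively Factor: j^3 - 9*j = (j + 3)*(j^2 - 3*j) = j*(j + 3)*(j - 3)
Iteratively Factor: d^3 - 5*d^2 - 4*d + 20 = (d + 2)*(d^2 - 7*d + 10) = (d - 2)*(d + 2)*(d - 5)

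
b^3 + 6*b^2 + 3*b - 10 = (b - 1)*(b + 2)*(b + 5)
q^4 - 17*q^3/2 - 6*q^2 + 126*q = q*(q - 6)^2*(q + 7/2)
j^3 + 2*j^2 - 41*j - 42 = (j - 6)*(j + 1)*(j + 7)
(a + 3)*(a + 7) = a^2 + 10*a + 21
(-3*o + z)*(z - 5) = -3*o*z + 15*o + z^2 - 5*z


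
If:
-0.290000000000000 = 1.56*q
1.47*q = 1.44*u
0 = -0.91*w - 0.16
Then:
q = -0.19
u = -0.19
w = -0.18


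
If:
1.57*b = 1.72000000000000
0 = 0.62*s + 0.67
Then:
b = 1.10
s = -1.08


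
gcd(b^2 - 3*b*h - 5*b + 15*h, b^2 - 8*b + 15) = b - 5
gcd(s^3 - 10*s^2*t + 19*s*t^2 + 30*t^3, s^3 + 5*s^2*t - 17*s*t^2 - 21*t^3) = s + t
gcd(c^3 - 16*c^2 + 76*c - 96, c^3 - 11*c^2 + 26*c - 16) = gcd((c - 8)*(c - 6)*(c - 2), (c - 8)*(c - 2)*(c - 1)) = c^2 - 10*c + 16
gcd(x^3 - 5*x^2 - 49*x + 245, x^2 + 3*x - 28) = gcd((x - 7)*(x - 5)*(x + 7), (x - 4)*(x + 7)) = x + 7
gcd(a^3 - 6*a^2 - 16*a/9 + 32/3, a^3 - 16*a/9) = a^2 - 16/9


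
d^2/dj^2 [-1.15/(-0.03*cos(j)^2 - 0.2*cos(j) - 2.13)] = (-0.00414*(1 - cos(j)^2)^2 - 0.0207*cos(j)^3 + 0.24587*cos(j)^2 + 0.5313*cos(j) - 0.05083)/(0.03*cos(j)^2 + 0.2*cos(j) + 2.13)^3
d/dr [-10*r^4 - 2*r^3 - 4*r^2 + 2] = 2*r*(-20*r^2 - 3*r - 4)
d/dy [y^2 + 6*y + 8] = 2*y + 6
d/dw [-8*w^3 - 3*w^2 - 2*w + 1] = -24*w^2 - 6*w - 2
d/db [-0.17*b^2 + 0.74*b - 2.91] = 0.74 - 0.34*b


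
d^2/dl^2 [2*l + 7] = 0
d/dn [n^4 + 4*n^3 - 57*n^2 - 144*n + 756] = 4*n^3 + 12*n^2 - 114*n - 144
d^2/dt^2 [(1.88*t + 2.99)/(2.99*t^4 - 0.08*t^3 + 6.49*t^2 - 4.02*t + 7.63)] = (201.688656*t^7 + 527.422844*t^6 + 197.50548*t^5 + 1174.338882*t^4 - 869.228096*t^3 - 43.380834*t^2 - 1015.671372*t - 84.153658)/(26.730899*t^12 - 2.145624*t^11 + 174.121155*t^10 - 117.132566*t^9 + 588.350298*t^8 - 489.187596*t^7 + 1319.353315*t^6 - 1085.882322*t^5 + 1815.700518*t^4 - 1273.327908*t^3 + 1503.394599*t^2 - 702.095814*t + 444.194947)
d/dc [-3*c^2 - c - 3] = -6*c - 1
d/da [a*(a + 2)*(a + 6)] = 3*a^2 + 16*a + 12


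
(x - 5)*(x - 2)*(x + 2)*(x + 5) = x^4 - 29*x^2 + 100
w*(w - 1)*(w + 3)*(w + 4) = w^4 + 6*w^3 + 5*w^2 - 12*w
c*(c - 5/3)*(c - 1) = c^3 - 8*c^2/3 + 5*c/3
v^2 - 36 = (v - 6)*(v + 6)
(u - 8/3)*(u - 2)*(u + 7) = u^3 + 7*u^2/3 - 82*u/3 + 112/3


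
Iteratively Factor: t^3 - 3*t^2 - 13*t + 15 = (t - 5)*(t^2 + 2*t - 3) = (t - 5)*(t + 3)*(t - 1)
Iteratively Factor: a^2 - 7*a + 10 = (a - 5)*(a - 2)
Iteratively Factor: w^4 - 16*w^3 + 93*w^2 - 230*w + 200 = (w - 2)*(w^3 - 14*w^2 + 65*w - 100) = (w - 5)*(w - 2)*(w^2 - 9*w + 20) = (w - 5)*(w - 4)*(w - 2)*(w - 5)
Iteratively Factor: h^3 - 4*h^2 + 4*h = (h - 2)*(h^2 - 2*h) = (h - 2)^2*(h)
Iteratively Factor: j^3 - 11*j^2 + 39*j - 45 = (j - 5)*(j^2 - 6*j + 9) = (j - 5)*(j - 3)*(j - 3)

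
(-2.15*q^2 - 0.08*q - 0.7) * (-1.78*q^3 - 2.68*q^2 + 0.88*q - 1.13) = 3.827*q^5 + 5.9044*q^4 - 0.4316*q^3 + 4.2351*q^2 - 0.5256*q + 0.791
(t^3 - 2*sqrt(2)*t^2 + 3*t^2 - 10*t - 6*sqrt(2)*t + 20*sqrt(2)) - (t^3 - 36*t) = -2*sqrt(2)*t^2 + 3*t^2 - 6*sqrt(2)*t + 26*t + 20*sqrt(2)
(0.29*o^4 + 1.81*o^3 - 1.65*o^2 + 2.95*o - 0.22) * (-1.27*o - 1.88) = -0.3683*o^5 - 2.8439*o^4 - 1.3073*o^3 - 0.6445*o^2 - 5.2666*o + 0.4136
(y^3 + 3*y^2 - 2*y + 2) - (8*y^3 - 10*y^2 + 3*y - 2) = -7*y^3 + 13*y^2 - 5*y + 4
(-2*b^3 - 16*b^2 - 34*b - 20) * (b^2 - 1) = -2*b^5 - 16*b^4 - 32*b^3 - 4*b^2 + 34*b + 20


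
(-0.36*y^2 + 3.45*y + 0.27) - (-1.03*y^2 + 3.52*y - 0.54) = 0.67*y^2 - 0.0699999999999998*y + 0.81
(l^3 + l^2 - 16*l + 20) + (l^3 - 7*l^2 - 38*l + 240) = 2*l^3 - 6*l^2 - 54*l + 260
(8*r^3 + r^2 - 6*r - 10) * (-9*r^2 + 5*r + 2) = -72*r^5 + 31*r^4 + 75*r^3 + 62*r^2 - 62*r - 20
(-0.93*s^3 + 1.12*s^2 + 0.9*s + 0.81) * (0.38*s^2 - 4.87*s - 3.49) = -0.3534*s^5 + 4.9547*s^4 - 1.8667*s^3 - 7.984*s^2 - 7.0857*s - 2.8269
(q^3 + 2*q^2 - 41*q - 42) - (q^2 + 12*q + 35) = q^3 + q^2 - 53*q - 77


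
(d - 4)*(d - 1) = d^2 - 5*d + 4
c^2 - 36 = (c - 6)*(c + 6)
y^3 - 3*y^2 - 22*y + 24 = (y - 6)*(y - 1)*(y + 4)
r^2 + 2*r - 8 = (r - 2)*(r + 4)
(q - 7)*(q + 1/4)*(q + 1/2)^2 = q^4 - 23*q^3/4 - 33*q^2/4 - 55*q/16 - 7/16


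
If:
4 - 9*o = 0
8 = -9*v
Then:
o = 4/9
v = -8/9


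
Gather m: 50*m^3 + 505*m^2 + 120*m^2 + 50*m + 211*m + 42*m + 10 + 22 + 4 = 50*m^3 + 625*m^2 + 303*m + 36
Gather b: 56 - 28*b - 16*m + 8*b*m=b*(8*m - 28) - 16*m + 56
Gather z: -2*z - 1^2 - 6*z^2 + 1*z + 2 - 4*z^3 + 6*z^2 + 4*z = -4*z^3 + 3*z + 1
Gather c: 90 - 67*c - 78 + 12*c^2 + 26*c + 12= 12*c^2 - 41*c + 24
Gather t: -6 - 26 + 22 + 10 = 0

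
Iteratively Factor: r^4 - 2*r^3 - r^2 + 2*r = (r + 1)*(r^3 - 3*r^2 + 2*r) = (r - 1)*(r + 1)*(r^2 - 2*r) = (r - 2)*(r - 1)*(r + 1)*(r)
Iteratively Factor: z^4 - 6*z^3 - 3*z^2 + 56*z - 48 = (z - 4)*(z^3 - 2*z^2 - 11*z + 12) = (z - 4)*(z + 3)*(z^2 - 5*z + 4) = (z - 4)^2*(z + 3)*(z - 1)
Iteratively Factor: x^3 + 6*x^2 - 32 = (x + 4)*(x^2 + 2*x - 8) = (x + 4)^2*(x - 2)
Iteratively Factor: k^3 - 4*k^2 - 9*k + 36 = (k - 3)*(k^2 - k - 12) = (k - 3)*(k + 3)*(k - 4)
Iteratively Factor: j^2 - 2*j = (j)*(j - 2)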